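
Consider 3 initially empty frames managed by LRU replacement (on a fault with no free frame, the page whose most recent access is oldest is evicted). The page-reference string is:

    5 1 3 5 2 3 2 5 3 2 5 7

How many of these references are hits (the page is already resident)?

5: fault, frames {5}
1: fault, frames {5,1}
3: fault, frames {5,1,3}
5: hit
2: fault, evict 1, frames {3,5,2}
3: hit
2: hit
5: hit
3: hit
2: hit
5: hit
7: fault, evict 3, frames {2,5,7}
Hits: 7.

7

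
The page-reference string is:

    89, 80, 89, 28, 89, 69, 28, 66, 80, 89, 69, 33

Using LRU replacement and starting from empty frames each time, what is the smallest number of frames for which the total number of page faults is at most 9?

f=1: 12 faults
f=2: 10 faults
f=3: 9 faults
f=4: 9 faults
f=5: 6 faults
f=6: 6 faults
Smallest f with faults ≤ 9 is 3.

3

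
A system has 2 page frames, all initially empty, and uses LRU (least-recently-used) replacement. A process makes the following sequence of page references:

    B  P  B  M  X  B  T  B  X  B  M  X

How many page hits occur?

B → fault, frames (B)
P → fault, frames (B P)
B → hit
M → fault, evict P, frames (B M)
X → fault, evict B, frames (M X)
B → fault, evict M, frames (X B)
T → fault, evict X, frames (B T)
B → hit
X → fault, evict T, frames (B X)
B → hit
M → fault, evict X, frames (B M)
X → fault, evict B, frames (M X)
Hits: 3.

3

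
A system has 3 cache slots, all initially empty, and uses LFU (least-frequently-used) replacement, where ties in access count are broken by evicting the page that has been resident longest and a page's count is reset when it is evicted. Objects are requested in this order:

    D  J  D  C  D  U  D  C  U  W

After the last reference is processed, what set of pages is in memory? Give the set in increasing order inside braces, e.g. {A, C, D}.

{D, U, W}

D: fault, frames [D]
J: fault, frames [D, J]
D: hit
C: fault, frames [D, J, C]
D: hit
U: fault, evict J, frames [D, C, U]
D: hit
C: hit
U: hit
W: fault, evict C, frames [D, U, W]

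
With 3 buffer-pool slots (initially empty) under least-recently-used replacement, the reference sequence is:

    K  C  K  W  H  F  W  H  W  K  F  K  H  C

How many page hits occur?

5

K -> miss, frames {K}
C -> miss, frames {K,C}
K -> hit
W -> miss, frames {C,K,W}
H -> miss, evict C, frames {K,W,H}
F -> miss, evict K, frames {W,H,F}
W -> hit
H -> hit
W -> hit
K -> miss, evict F, frames {H,W,K}
F -> miss, evict H, frames {W,K,F}
K -> hit
H -> miss, evict W, frames {F,K,H}
C -> miss, evict F, frames {K,H,C}
Hits: 5.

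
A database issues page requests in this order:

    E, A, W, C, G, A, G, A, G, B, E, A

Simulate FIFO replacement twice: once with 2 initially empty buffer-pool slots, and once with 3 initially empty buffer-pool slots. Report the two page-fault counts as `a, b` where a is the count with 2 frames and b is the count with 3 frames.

9, 8

2 frames: F F F F F F . . . F F F → 9 faults.
3 frames: F F F F F F . . . F F . → 8 faults.
8 < 9: adding a frame reduced faults, as is typical.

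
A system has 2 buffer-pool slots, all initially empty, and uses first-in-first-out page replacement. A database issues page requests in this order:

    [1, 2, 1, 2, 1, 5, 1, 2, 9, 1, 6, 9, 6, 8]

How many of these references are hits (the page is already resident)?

4

1 -> fault, frames {1}
2 -> fault, frames {1,2}
1 -> hit
2 -> hit
1 -> hit
5 -> fault, evict 1, frames {2,5}
1 -> fault, evict 2, frames {5,1}
2 -> fault, evict 5, frames {1,2}
9 -> fault, evict 1, frames {2,9}
1 -> fault, evict 2, frames {9,1}
6 -> fault, evict 9, frames {1,6}
9 -> fault, evict 1, frames {6,9}
6 -> hit
8 -> fault, evict 6, frames {9,8}
Hits: 4.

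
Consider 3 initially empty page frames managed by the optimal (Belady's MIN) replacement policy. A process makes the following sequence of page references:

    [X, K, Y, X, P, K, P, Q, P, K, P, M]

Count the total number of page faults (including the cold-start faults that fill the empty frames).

6

X -> fault, frames (X)
K -> fault, frames (X K)
Y -> fault, frames (X K Y)
X -> hit
P -> fault, evict Y, frames (X K P)
K -> hit
P -> hit
Q -> fault, evict X, frames (K P Q)
P -> hit
K -> hit
P -> hit
M -> fault, evict Q, frames (K P M)
Page faults: 6.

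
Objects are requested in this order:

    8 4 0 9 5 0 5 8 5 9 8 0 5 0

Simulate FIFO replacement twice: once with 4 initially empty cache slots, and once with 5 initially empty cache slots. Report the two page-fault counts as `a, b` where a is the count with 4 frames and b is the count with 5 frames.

6, 5

4 frames: F F F F F . . F . . . . . . → 6 faults.
5 frames: F F F F F . . . . . . . . . → 5 faults.
5 < 6: adding a frame reduced faults, as is typical.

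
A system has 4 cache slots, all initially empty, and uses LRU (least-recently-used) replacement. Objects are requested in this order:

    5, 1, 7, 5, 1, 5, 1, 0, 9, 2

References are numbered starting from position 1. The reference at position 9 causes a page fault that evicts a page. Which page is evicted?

7

pos 1: 5 -> miss, frames {5}
pos 2: 1 -> miss, frames {5,1}
pos 3: 7 -> miss, frames {5,1,7}
pos 4: 5 -> hit
pos 5: 1 -> hit
pos 6: 5 -> hit
pos 7: 1 -> hit
pos 8: 0 -> miss, frames {7,5,1,0}
pos 9: 9 -> miss, evict 7, frames {5,1,0,9}
At position 9, page 7 is evicted.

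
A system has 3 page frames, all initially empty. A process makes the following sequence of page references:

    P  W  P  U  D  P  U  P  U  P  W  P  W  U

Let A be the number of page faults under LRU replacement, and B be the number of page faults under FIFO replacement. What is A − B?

Under LRU: F F . F F . . . . . F . . . → 5 faults.
Under FIFO: F F . F F F . . . . F . . F → 7 faults.
A − B = 5 − 7 = -2.

-2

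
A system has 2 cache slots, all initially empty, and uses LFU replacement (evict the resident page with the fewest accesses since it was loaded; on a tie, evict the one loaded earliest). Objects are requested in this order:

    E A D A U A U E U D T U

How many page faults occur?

9

E -> miss, frames {E}
A -> miss, frames {E,A}
D -> miss, evict E, frames {A,D}
A -> hit
U -> miss, evict D, frames {A,U}
A -> hit
U -> hit
E -> miss, evict U, frames {A,E}
U -> miss, evict E, frames {A,U}
D -> miss, evict U, frames {A,D}
T -> miss, evict D, frames {A,T}
U -> miss, evict T, frames {A,U}
Page faults: 9.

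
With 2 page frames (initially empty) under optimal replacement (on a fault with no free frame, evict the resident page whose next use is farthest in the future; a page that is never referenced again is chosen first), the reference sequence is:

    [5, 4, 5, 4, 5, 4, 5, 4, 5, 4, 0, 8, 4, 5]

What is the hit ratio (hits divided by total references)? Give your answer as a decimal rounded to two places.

0.64

5 -> miss, frames (5)
4 -> miss, frames (5 4)
5 -> hit
4 -> hit
5 -> hit
4 -> hit
5 -> hit
4 -> hit
5 -> hit
4 -> hit
0 -> miss, evict 5, frames (4 0)
8 -> miss, evict 0, frames (4 8)
4 -> hit
5 -> miss, evict 8, frames (4 5)
Hits: 9 of 14 references → 9/14 = 0.6429.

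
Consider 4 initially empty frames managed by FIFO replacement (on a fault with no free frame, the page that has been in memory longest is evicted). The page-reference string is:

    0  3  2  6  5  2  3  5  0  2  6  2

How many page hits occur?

6

0 → miss, frames {0}
3 → miss, frames {0,3}
2 → miss, frames {0,3,2}
6 → miss, frames {0,3,2,6}
5 → miss, evict 0, frames {3,2,6,5}
2 → hit
3 → hit
5 → hit
0 → miss, evict 3, frames {2,6,5,0}
2 → hit
6 → hit
2 → hit
Hits: 6.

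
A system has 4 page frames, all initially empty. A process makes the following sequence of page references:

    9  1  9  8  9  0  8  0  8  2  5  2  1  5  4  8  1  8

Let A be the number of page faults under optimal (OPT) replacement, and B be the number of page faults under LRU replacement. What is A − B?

-2

Under OPT: F F . F . F . . . F F . . . F . . . → 7 faults.
Under LRU: F F . F . F . . . F F . F . F F . . → 9 faults.
A − B = 7 − 9 = -2.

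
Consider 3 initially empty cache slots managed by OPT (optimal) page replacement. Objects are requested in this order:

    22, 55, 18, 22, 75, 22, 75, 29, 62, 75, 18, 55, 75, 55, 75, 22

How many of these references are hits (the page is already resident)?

22 → miss, frames (22)
55 → miss, frames (22 55)
18 → miss, frames (22 55 18)
22 → hit
75 → miss, evict 55, frames (22 18 75)
22 → hit
75 → hit
29 → miss, evict 22, frames (18 75 29)
62 → miss, evict 29, frames (18 75 62)
75 → hit
18 → hit
55 → miss, evict 62, frames (18 75 55)
75 → hit
55 → hit
75 → hit
22 → miss, evict 55, frames (18 75 22)
Hits: 8.

8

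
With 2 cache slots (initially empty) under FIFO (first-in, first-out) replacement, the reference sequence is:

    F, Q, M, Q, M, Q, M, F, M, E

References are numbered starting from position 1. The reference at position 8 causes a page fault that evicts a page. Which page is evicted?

pos 1: F -> fault, frames (F)
pos 2: Q -> fault, frames (F Q)
pos 3: M -> fault, evict F, frames (Q M)
pos 4: Q -> hit
pos 5: M -> hit
pos 6: Q -> hit
pos 7: M -> hit
pos 8: F -> fault, evict Q, frames (M F)
At position 8, page Q is evicted.

Q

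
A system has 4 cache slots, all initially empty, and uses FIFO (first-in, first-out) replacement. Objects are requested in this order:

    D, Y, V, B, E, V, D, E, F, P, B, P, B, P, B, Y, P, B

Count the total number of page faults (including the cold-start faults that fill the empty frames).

10

D -> fault, frames (D)
Y -> fault, frames (D Y)
V -> fault, frames (D Y V)
B -> fault, frames (D Y V B)
E -> fault, evict D, frames (Y V B E)
V -> hit
D -> fault, evict Y, frames (V B E D)
E -> hit
F -> fault, evict V, frames (B E D F)
P -> fault, evict B, frames (E D F P)
B -> fault, evict E, frames (D F P B)
P -> hit
B -> hit
P -> hit
B -> hit
Y -> fault, evict D, frames (F P B Y)
P -> hit
B -> hit
Page faults: 10.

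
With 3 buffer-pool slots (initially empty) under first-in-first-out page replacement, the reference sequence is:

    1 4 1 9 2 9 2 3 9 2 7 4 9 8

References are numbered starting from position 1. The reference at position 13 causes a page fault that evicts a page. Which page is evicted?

3

pos 1: 1: fault, frames [1]
pos 2: 4: fault, frames [1, 4]
pos 3: 1: hit
pos 4: 9: fault, frames [1, 4, 9]
pos 5: 2: fault, evict 1, frames [4, 9, 2]
pos 6: 9: hit
pos 7: 2: hit
pos 8: 3: fault, evict 4, frames [9, 2, 3]
pos 9: 9: hit
pos 10: 2: hit
pos 11: 7: fault, evict 9, frames [2, 3, 7]
pos 12: 4: fault, evict 2, frames [3, 7, 4]
pos 13: 9: fault, evict 3, frames [7, 4, 9]
At position 13, page 3 is evicted.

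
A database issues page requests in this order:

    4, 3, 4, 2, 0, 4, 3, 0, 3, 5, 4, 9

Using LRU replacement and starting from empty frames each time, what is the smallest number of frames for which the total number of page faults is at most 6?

4

f=1: 12 faults
f=2: 10 faults
f=3: 8 faults
f=4: 6 faults
f=5: 6 faults
f=6: 6 faults
Smallest f with faults ≤ 6 is 4.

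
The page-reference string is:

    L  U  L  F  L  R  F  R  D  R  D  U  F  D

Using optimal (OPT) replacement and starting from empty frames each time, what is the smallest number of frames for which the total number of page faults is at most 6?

3

f=1: 14 faults
f=2: 7 faults
f=3: 6 faults
f=4: 5 faults
f=5: 5 faults
Smallest f with faults ≤ 6 is 3.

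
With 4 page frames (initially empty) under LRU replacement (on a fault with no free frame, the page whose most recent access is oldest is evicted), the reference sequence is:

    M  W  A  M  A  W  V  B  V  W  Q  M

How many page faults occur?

7

M: fault, frames [M]
W: fault, frames [M, W]
A: fault, frames [M, W, A]
M: hit
A: hit
W: hit
V: fault, frames [M, A, W, V]
B: fault, evict M, frames [A, W, V, B]
V: hit
W: hit
Q: fault, evict A, frames [B, V, W, Q]
M: fault, evict B, frames [V, W, Q, M]
Page faults: 7.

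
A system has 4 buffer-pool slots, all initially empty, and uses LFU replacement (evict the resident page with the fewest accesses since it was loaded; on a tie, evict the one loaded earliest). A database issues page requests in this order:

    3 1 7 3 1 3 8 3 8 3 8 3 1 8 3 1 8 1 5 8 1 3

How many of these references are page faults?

5

3 -> miss, frames {3}
1 -> miss, frames {3,1}
7 -> miss, frames {3,1,7}
3 -> hit
1 -> hit
3 -> hit
8 -> miss, frames {3,1,7,8}
3 -> hit
8 -> hit
3 -> hit
8 -> hit
3 -> hit
1 -> hit
8 -> hit
3 -> hit
1 -> hit
8 -> hit
1 -> hit
5 -> miss, evict 7, frames {3,1,8,5}
8 -> hit
1 -> hit
3 -> hit
Page faults: 5.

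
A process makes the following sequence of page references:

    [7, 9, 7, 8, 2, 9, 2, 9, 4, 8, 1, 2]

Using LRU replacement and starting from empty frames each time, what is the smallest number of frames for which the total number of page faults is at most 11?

f=1: 12 faults
f=2: 9 faults
f=3: 9 faults
f=4: 7 faults
f=5: 6 faults
f=6: 6 faults
Smallest f with faults ≤ 11 is 2.

2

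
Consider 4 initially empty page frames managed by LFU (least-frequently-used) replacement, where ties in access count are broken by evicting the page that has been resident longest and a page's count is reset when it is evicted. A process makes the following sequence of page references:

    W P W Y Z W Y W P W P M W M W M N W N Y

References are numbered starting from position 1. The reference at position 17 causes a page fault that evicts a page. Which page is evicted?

pos 1: W → fault, frames {W}
pos 2: P → fault, frames {W,P}
pos 3: W → hit
pos 4: Y → fault, frames {W,P,Y}
pos 5: Z → fault, frames {W,P,Y,Z}
pos 6: W → hit
pos 7: Y → hit
pos 8: W → hit
pos 9: P → hit
pos 10: W → hit
pos 11: P → hit
pos 12: M → fault, evict Z, frames {W,P,Y,M}
pos 13: W → hit
pos 14: M → hit
pos 15: W → hit
pos 16: M → hit
pos 17: N → fault, evict Y, frames {W,P,M,N}
At position 17, page Y is evicted.

Y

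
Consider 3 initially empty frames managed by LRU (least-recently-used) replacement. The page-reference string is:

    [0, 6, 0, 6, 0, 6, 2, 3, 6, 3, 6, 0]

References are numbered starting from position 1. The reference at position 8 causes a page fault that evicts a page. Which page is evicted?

0

pos 1: 0: miss, frames [0]
pos 2: 6: miss, frames [0, 6]
pos 3: 0: hit
pos 4: 6: hit
pos 5: 0: hit
pos 6: 6: hit
pos 7: 2: miss, frames [0, 6, 2]
pos 8: 3: miss, evict 0, frames [6, 2, 3]
At position 8, page 0 is evicted.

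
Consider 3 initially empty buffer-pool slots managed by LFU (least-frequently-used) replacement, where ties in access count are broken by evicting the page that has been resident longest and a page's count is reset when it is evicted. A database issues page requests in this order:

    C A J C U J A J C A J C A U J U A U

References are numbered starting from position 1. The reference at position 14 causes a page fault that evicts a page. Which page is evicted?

A

pos 1: C -> fault, frames (C)
pos 2: A -> fault, frames (C A)
pos 3: J -> fault, frames (C A J)
pos 4: C -> hit
pos 5: U -> fault, evict A, frames (C J U)
pos 6: J -> hit
pos 7: A -> fault, evict U, frames (C J A)
pos 8: J -> hit
pos 9: C -> hit
pos 10: A -> hit
pos 11: J -> hit
pos 12: C -> hit
pos 13: A -> hit
pos 14: U -> fault, evict A, frames (C J U)
At position 14, page A is evicted.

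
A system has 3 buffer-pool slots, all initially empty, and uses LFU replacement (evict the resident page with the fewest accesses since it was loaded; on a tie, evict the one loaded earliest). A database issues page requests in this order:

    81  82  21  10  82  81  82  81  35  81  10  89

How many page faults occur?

8

81 -> fault, frames {81}
82 -> fault, frames {81,82}
21 -> fault, frames {81,82,21}
10 -> fault, evict 81, frames {82,21,10}
82 -> hit
81 -> fault, evict 21, frames {82,10,81}
82 -> hit
81 -> hit
35 -> fault, evict 10, frames {82,81,35}
81 -> hit
10 -> fault, evict 35, frames {82,81,10}
89 -> fault, evict 10, frames {82,81,89}
Page faults: 8.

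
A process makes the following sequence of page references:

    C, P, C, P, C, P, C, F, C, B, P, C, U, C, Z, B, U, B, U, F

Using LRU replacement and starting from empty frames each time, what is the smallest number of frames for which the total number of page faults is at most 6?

6

f=1: 20 faults
f=2: 11 faults
f=3: 10 faults
f=4: 8 faults
f=5: 7 faults
f=6: 6 faults
Smallest f with faults ≤ 6 is 6.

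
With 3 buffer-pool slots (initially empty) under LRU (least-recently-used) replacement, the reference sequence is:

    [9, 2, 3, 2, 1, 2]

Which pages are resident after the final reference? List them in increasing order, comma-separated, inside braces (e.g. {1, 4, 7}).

{1, 2, 3}

9 → fault, frames [9]
2 → fault, frames [9, 2]
3 → fault, frames [9, 2, 3]
2 → hit
1 → fault, evict 9, frames [3, 2, 1]
2 → hit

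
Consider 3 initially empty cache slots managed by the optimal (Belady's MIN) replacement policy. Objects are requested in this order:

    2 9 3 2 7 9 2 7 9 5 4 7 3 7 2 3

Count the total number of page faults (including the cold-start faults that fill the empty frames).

2 → miss, frames {2}
9 → miss, frames {2,9}
3 → miss, frames {2,9,3}
2 → hit
7 → miss, evict 3, frames {2,9,7}
9 → hit
2 → hit
7 → hit
9 → hit
5 → miss, evict 9, frames {2,7,5}
4 → miss, evict 5, frames {2,7,4}
7 → hit
3 → miss, evict 4, frames {2,7,3}
7 → hit
2 → hit
3 → hit
Page faults: 7.

7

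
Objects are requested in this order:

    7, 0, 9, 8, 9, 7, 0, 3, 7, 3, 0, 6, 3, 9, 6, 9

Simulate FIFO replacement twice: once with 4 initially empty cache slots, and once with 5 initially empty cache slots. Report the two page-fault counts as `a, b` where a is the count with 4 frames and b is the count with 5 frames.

9, 6

4 frames: F F F F . . . F F . F F . F . . → 9 faults.
5 frames: F F F F . . . F . . . F . . . . → 6 faults.
6 < 9: adding a frame reduced faults, as is typical.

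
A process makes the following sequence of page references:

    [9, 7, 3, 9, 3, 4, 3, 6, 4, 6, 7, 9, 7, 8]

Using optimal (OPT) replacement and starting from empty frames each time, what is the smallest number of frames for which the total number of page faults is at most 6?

f=1: 14 faults
f=2: 8 faults
f=3: 7 faults
f=4: 6 faults
f=5: 6 faults
f=6: 6 faults
Smallest f with faults ≤ 6 is 4.

4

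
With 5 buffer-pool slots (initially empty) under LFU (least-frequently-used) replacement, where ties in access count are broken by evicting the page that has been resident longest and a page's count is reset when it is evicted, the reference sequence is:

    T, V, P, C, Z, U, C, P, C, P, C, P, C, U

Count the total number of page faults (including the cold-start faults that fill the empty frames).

6

T: miss, frames (T)
V: miss, frames (T V)
P: miss, frames (T V P)
C: miss, frames (T V P C)
Z: miss, frames (T V P C Z)
U: miss, evict T, frames (V P C Z U)
C: hit
P: hit
C: hit
P: hit
C: hit
P: hit
C: hit
U: hit
Page faults: 6.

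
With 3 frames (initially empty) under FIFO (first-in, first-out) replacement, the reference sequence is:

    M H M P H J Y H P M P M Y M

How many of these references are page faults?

9

M: fault, frames {M}
H: fault, frames {M,H}
M: hit
P: fault, frames {M,H,P}
H: hit
J: fault, evict M, frames {H,P,J}
Y: fault, evict H, frames {P,J,Y}
H: fault, evict P, frames {J,Y,H}
P: fault, evict J, frames {Y,H,P}
M: fault, evict Y, frames {H,P,M}
P: hit
M: hit
Y: fault, evict H, frames {P,M,Y}
M: hit
Page faults: 9.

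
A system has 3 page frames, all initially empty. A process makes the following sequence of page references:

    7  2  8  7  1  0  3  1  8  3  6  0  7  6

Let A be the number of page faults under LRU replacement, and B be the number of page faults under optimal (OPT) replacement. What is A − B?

1

Under LRU: F F F . F F F . F . F F F . → 10 faults.
Under OPT: F F F . F F F . . . F F F . → 9 faults.
A − B = 10 − 9 = 1.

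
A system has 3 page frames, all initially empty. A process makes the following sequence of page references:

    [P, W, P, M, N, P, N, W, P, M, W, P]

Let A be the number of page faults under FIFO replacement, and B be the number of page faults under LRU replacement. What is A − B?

Under FIFO: F F . F F F . F . F . . → 7 faults.
Under LRU: F F . F F . . F . F . . → 6 faults.
A − B = 7 − 6 = 1.

1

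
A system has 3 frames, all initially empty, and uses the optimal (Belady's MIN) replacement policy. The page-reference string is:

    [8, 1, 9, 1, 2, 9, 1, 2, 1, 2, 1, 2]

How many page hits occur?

8 → fault, frames [8]
1 → fault, frames [8, 1]
9 → fault, frames [8, 1, 9]
1 → hit
2 → fault, evict 8, frames [1, 9, 2]
9 → hit
1 → hit
2 → hit
1 → hit
2 → hit
1 → hit
2 → hit
Hits: 8.

8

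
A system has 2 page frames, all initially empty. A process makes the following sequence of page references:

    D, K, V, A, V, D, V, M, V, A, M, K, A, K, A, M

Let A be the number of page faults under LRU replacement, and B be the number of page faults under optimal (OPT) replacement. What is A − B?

Under LRU: F F F F . F . F . F F F F . . F → 11 faults.
Under OPT: F F F F . F . F . F . F . . . F → 9 faults.
A − B = 11 − 9 = 2.

2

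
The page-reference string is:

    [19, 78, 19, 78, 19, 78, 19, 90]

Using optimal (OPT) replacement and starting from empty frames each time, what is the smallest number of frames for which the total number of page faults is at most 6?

2

f=1: 8 faults
f=2: 3 faults
f=3: 3 faults
Smallest f with faults ≤ 6 is 2.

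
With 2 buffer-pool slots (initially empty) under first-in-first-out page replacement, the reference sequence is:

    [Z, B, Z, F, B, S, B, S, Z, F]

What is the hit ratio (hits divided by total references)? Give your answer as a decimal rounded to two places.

0.30

Z: fault, frames {Z}
B: fault, frames {Z,B}
Z: hit
F: fault, evict Z, frames {B,F}
B: hit
S: fault, evict B, frames {F,S}
B: fault, evict F, frames {S,B}
S: hit
Z: fault, evict S, frames {B,Z}
F: fault, evict B, frames {Z,F}
Hits: 3 of 10 references → 3/10 = 0.3000.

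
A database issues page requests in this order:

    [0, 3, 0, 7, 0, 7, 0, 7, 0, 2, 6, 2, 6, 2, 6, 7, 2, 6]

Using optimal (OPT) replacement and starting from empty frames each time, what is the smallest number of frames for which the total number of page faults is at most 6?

3

f=1: 18 faults
f=2: 7 faults
f=3: 5 faults
f=4: 5 faults
f=5: 5 faults
Smallest f with faults ≤ 6 is 3.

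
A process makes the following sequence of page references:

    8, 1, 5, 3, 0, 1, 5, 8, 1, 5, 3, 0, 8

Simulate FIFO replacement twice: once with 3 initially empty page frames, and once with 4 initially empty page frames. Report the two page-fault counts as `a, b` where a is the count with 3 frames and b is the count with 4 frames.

10, 11

3 frames: F F F F F F F F . . F F . → 10 faults.
4 frames: F F F F F . . F F F F F F → 11 faults.
11 > 10: adding a frame increased faults — Belady's anomaly.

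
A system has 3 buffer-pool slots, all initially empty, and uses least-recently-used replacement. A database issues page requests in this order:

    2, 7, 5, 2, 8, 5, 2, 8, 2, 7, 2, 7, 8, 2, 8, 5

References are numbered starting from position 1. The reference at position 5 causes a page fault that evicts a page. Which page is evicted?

7

pos 1: 2 -> miss, frames (2)
pos 2: 7 -> miss, frames (2 7)
pos 3: 5 -> miss, frames (2 7 5)
pos 4: 2 -> hit
pos 5: 8 -> miss, evict 7, frames (5 2 8)
At position 5, page 7 is evicted.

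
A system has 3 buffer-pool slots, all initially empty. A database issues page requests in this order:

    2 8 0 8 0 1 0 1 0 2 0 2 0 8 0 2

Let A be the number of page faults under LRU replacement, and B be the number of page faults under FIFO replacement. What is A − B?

Under LRU: F F F . . F . . . F . . . F . . → 6 faults.
Under FIFO: F F F . . F . . . F . . . F F . → 7 faults.
A − B = 6 − 7 = -1.

-1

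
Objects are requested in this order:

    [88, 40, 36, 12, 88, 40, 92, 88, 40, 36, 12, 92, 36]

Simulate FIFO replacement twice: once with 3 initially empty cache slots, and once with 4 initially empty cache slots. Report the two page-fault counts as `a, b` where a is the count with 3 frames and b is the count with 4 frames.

3 frames: F F F F F F F . . F F . . → 9 faults.
4 frames: F F F F . . F F F F F F . → 10 faults.
10 > 9: adding a frame increased faults — Belady's anomaly.

9, 10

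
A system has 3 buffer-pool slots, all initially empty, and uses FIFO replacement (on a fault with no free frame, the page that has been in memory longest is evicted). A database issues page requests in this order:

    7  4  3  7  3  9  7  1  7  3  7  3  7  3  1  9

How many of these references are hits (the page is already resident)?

8

7: miss, frames (7)
4: miss, frames (7 4)
3: miss, frames (7 4 3)
7: hit
3: hit
9: miss, evict 7, frames (4 3 9)
7: miss, evict 4, frames (3 9 7)
1: miss, evict 3, frames (9 7 1)
7: hit
3: miss, evict 9, frames (7 1 3)
7: hit
3: hit
7: hit
3: hit
1: hit
9: miss, evict 7, frames (1 3 9)
Hits: 8.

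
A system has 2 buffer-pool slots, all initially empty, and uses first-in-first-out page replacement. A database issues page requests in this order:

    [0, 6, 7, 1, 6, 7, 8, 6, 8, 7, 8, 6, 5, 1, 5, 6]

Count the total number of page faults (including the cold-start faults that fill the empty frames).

0 → fault, frames {0}
6 → fault, frames {0,6}
7 → fault, evict 0, frames {6,7}
1 → fault, evict 6, frames {7,1}
6 → fault, evict 7, frames {1,6}
7 → fault, evict 1, frames {6,7}
8 → fault, evict 6, frames {7,8}
6 → fault, evict 7, frames {8,6}
8 → hit
7 → fault, evict 8, frames {6,7}
8 → fault, evict 6, frames {7,8}
6 → fault, evict 7, frames {8,6}
5 → fault, evict 8, frames {6,5}
1 → fault, evict 6, frames {5,1}
5 → hit
6 → fault, evict 5, frames {1,6}
Page faults: 14.

14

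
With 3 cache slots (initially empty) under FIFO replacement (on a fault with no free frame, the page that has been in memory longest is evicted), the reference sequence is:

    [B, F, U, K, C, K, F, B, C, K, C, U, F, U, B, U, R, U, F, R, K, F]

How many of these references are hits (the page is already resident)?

B -> fault, frames [B]
F -> fault, frames [B, F]
U -> fault, frames [B, F, U]
K -> fault, evict B, frames [F, U, K]
C -> fault, evict F, frames [U, K, C]
K -> hit
F -> fault, evict U, frames [K, C, F]
B -> fault, evict K, frames [C, F, B]
C -> hit
K -> fault, evict C, frames [F, B, K]
C -> fault, evict F, frames [B, K, C]
U -> fault, evict B, frames [K, C, U]
F -> fault, evict K, frames [C, U, F]
U -> hit
B -> fault, evict C, frames [U, F, B]
U -> hit
R -> fault, evict U, frames [F, B, R]
U -> fault, evict F, frames [B, R, U]
F -> fault, evict B, frames [R, U, F]
R -> hit
K -> fault, evict R, frames [U, F, K]
F -> hit
Hits: 6.

6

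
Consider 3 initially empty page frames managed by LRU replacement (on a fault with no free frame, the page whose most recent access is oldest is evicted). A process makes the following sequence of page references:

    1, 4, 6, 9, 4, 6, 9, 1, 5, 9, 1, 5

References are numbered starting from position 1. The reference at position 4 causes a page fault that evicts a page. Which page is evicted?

1

pos 1: 1: fault, frames {1}
pos 2: 4: fault, frames {1,4}
pos 3: 6: fault, frames {1,4,6}
pos 4: 9: fault, evict 1, frames {4,6,9}
At position 4, page 1 is evicted.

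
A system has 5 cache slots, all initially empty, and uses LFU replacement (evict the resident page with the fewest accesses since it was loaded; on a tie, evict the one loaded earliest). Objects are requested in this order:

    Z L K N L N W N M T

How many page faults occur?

Z: fault, frames (Z)
L: fault, frames (Z L)
K: fault, frames (Z L K)
N: fault, frames (Z L K N)
L: hit
N: hit
W: fault, frames (Z L K N W)
N: hit
M: fault, evict Z, frames (L K N W M)
T: fault, evict K, frames (L N W M T)
Page faults: 7.

7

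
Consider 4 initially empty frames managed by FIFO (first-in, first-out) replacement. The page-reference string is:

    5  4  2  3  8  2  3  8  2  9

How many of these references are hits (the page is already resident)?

4

5 -> miss, frames (5)
4 -> miss, frames (5 4)
2 -> miss, frames (5 4 2)
3 -> miss, frames (5 4 2 3)
8 -> miss, evict 5, frames (4 2 3 8)
2 -> hit
3 -> hit
8 -> hit
2 -> hit
9 -> miss, evict 4, frames (2 3 8 9)
Hits: 4.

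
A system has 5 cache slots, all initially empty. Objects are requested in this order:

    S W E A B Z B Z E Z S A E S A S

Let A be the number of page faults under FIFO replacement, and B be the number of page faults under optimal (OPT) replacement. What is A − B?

Under FIFO: F F F F F F . . . . F . . . . . → 7 faults.
Under OPT: F F F F F F . . . . . . . . . . → 6 faults.
A − B = 7 − 6 = 1.

1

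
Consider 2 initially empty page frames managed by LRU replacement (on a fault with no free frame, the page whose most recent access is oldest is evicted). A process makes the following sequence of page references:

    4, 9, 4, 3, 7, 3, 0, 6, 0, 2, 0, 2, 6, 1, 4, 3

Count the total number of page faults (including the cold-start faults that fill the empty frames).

11

4: fault, frames {4}
9: fault, frames {4,9}
4: hit
3: fault, evict 9, frames {4,3}
7: fault, evict 4, frames {3,7}
3: hit
0: fault, evict 7, frames {3,0}
6: fault, evict 3, frames {0,6}
0: hit
2: fault, evict 6, frames {0,2}
0: hit
2: hit
6: fault, evict 0, frames {2,6}
1: fault, evict 2, frames {6,1}
4: fault, evict 6, frames {1,4}
3: fault, evict 1, frames {4,3}
Page faults: 11.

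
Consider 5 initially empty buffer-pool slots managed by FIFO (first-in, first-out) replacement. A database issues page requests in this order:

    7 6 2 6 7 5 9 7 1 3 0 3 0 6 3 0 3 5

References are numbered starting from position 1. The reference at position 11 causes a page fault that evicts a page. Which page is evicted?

pos 1: 7 -> miss, frames [7]
pos 2: 6 -> miss, frames [7, 6]
pos 3: 2 -> miss, frames [7, 6, 2]
pos 4: 6 -> hit
pos 5: 7 -> hit
pos 6: 5 -> miss, frames [7, 6, 2, 5]
pos 7: 9 -> miss, frames [7, 6, 2, 5, 9]
pos 8: 7 -> hit
pos 9: 1 -> miss, evict 7, frames [6, 2, 5, 9, 1]
pos 10: 3 -> miss, evict 6, frames [2, 5, 9, 1, 3]
pos 11: 0 -> miss, evict 2, frames [5, 9, 1, 3, 0]
At position 11, page 2 is evicted.

2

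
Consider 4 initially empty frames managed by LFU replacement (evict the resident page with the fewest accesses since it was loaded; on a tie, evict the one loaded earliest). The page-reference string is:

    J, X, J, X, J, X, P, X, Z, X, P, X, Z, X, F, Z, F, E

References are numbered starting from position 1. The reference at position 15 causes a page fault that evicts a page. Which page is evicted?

P

pos 1: J: miss, frames (J)
pos 2: X: miss, frames (J X)
pos 3: J: hit
pos 4: X: hit
pos 5: J: hit
pos 6: X: hit
pos 7: P: miss, frames (J X P)
pos 8: X: hit
pos 9: Z: miss, frames (J X P Z)
pos 10: X: hit
pos 11: P: hit
pos 12: X: hit
pos 13: Z: hit
pos 14: X: hit
pos 15: F: miss, evict P, frames (J X Z F)
At position 15, page P is evicted.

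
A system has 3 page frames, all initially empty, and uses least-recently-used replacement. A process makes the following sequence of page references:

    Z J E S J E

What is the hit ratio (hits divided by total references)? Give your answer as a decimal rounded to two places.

0.33

Z → fault, frames {Z}
J → fault, frames {Z,J}
E → fault, frames {Z,J,E}
S → fault, evict Z, frames {J,E,S}
J → hit
E → hit
Hits: 2 of 6 references → 2/6 = 0.3333.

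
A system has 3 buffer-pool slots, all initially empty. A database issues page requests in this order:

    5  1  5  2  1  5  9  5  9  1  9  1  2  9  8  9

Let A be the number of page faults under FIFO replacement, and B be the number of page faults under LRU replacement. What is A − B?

3

Under FIFO: F F . F . . F F . F . . F F F . → 9 faults.
Under LRU: F F . F . . F . . . . . F . F . → 6 faults.
A − B = 9 − 6 = 3.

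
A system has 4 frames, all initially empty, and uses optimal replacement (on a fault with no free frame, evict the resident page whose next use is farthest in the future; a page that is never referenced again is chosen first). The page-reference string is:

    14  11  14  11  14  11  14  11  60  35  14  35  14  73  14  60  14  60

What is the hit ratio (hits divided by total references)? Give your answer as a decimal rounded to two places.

0.72

14 -> fault, frames [14]
11 -> fault, frames [14, 11]
14 -> hit
11 -> hit
14 -> hit
11 -> hit
14 -> hit
11 -> hit
60 -> fault, frames [14, 11, 60]
35 -> fault, frames [14, 11, 60, 35]
14 -> hit
35 -> hit
14 -> hit
73 -> fault, evict 35, frames [14, 11, 60, 73]
14 -> hit
60 -> hit
14 -> hit
60 -> hit
Hits: 13 of 18 references → 13/18 = 0.7222.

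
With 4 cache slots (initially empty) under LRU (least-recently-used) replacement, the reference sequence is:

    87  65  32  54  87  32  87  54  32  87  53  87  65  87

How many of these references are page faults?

87: fault, frames {87}
65: fault, frames {87,65}
32: fault, frames {87,65,32}
54: fault, frames {87,65,32,54}
87: hit
32: hit
87: hit
54: hit
32: hit
87: hit
53: fault, evict 65, frames {54,32,87,53}
87: hit
65: fault, evict 54, frames {32,53,87,65}
87: hit
Page faults: 6.

6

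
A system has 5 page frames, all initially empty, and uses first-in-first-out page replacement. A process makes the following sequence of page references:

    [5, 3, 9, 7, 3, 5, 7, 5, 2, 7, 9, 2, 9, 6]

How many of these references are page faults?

6

5 -> miss, frames {5}
3 -> miss, frames {5,3}
9 -> miss, frames {5,3,9}
7 -> miss, frames {5,3,9,7}
3 -> hit
5 -> hit
7 -> hit
5 -> hit
2 -> miss, frames {5,3,9,7,2}
7 -> hit
9 -> hit
2 -> hit
9 -> hit
6 -> miss, evict 5, frames {3,9,7,2,6}
Page faults: 6.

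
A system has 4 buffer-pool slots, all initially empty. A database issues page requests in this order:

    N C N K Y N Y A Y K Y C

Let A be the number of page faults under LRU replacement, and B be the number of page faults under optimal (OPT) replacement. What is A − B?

Under LRU: F F . F F . . F . . . F → 6 faults.
Under OPT: F F . F F . . F . . . . → 5 faults.
A − B = 6 − 5 = 1.

1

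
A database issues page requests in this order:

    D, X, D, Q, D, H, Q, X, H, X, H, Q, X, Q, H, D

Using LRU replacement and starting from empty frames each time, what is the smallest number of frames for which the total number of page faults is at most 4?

4

f=1: 16 faults
f=2: 11 faults
f=3: 6 faults
f=4: 4 faults
Smallest f with faults ≤ 4 is 4.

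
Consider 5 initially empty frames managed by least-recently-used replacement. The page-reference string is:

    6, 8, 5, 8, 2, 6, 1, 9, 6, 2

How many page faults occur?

6: miss, frames {6}
8: miss, frames {6,8}
5: miss, frames {6,8,5}
8: hit
2: miss, frames {6,5,8,2}
6: hit
1: miss, frames {5,8,2,6,1}
9: miss, evict 5, frames {8,2,6,1,9}
6: hit
2: hit
Page faults: 6.

6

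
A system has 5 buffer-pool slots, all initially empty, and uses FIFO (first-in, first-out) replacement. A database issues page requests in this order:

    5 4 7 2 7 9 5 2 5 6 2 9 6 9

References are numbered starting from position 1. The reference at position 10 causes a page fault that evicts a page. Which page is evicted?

pos 1: 5 → miss, frames [5]
pos 2: 4 → miss, frames [5, 4]
pos 3: 7 → miss, frames [5, 4, 7]
pos 4: 2 → miss, frames [5, 4, 7, 2]
pos 5: 7 → hit
pos 6: 9 → miss, frames [5, 4, 7, 2, 9]
pos 7: 5 → hit
pos 8: 2 → hit
pos 9: 5 → hit
pos 10: 6 → miss, evict 5, frames [4, 7, 2, 9, 6]
At position 10, page 5 is evicted.

5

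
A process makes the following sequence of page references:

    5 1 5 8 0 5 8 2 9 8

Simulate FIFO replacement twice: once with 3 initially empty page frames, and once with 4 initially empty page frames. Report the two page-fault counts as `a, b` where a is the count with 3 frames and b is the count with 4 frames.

3 frames: F F . F F F . F F F → 8 faults.
4 frames: F F . F F . . F F . → 6 faults.
6 < 8: adding a frame reduced faults, as is typical.

8, 6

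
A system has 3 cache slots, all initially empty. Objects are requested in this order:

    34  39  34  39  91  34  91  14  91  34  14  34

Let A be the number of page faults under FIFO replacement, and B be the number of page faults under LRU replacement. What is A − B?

1

Under FIFO: F F . . F . . F . F . . → 5 faults.
Under LRU: F F . . F . . F . . . . → 4 faults.
A − B = 5 − 4 = 1.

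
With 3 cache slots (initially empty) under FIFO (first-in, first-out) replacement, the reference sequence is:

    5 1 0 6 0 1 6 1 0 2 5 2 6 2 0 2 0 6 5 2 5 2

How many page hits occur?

5 → miss, frames {5}
1 → miss, frames {5,1}
0 → miss, frames {5,1,0}
6 → miss, evict 5, frames {1,0,6}
0 → hit
1 → hit
6 → hit
1 → hit
0 → hit
2 → miss, evict 1, frames {0,6,2}
5 → miss, evict 0, frames {6,2,5}
2 → hit
6 → hit
2 → hit
0 → miss, evict 6, frames {2,5,0}
2 → hit
0 → hit
6 → miss, evict 2, frames {5,0,6}
5 → hit
2 → miss, evict 5, frames {0,6,2}
5 → miss, evict 0, frames {6,2,5}
2 → hit
Hits: 12.

12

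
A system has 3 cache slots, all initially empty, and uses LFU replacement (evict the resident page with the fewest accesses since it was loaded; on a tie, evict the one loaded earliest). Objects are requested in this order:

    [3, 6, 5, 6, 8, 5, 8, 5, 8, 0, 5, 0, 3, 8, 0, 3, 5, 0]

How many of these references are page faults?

9

3: miss, frames [3]
6: miss, frames [3, 6]
5: miss, frames [3, 6, 5]
6: hit
8: miss, evict 3, frames [6, 5, 8]
5: hit
8: hit
5: hit
8: hit
0: miss, evict 6, frames [5, 8, 0]
5: hit
0: hit
3: miss, evict 0, frames [5, 8, 3]
8: hit
0: miss, evict 3, frames [5, 8, 0]
3: miss, evict 0, frames [5, 8, 3]
5: hit
0: miss, evict 3, frames [5, 8, 0]
Page faults: 9.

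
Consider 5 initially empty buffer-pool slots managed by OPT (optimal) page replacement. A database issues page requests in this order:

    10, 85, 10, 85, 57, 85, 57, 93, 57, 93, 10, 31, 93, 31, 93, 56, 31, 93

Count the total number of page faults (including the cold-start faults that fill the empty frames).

6

10: fault, frames [10]
85: fault, frames [10, 85]
10: hit
85: hit
57: fault, frames [10, 85, 57]
85: hit
57: hit
93: fault, frames [10, 85, 57, 93]
57: hit
93: hit
10: hit
31: fault, frames [10, 85, 57, 93, 31]
93: hit
31: hit
93: hit
56: fault, evict 57, frames [10, 85, 93, 31, 56]
31: hit
93: hit
Page faults: 6.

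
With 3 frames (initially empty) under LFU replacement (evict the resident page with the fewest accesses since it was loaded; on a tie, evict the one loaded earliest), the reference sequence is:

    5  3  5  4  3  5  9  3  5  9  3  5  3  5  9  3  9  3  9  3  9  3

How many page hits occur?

18

5: miss, frames {5}
3: miss, frames {5,3}
5: hit
4: miss, frames {5,3,4}
3: hit
5: hit
9: miss, evict 4, frames {5,3,9}
3: hit
5: hit
9: hit
3: hit
5: hit
3: hit
5: hit
9: hit
3: hit
9: hit
3: hit
9: hit
3: hit
9: hit
3: hit
Hits: 18.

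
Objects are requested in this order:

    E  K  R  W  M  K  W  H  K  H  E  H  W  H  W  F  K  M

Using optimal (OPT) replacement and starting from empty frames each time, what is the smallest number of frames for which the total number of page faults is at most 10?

3

f=1: 18 faults
f=2: 12 faults
f=3: 10 faults
f=4: 8 faults
f=5: 7 faults
f=6: 7 faults
f=7: 7 faults
Smallest f with faults ≤ 10 is 3.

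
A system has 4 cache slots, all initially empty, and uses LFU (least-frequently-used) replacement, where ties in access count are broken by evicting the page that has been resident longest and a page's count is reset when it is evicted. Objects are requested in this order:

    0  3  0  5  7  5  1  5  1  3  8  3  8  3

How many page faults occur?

0 → miss, frames {0}
3 → miss, frames {0,3}
0 → hit
5 → miss, frames {0,3,5}
7 → miss, frames {0,3,5,7}
5 → hit
1 → miss, evict 3, frames {0,5,7,1}
5 → hit
1 → hit
3 → miss, evict 7, frames {0,5,1,3}
8 → miss, evict 3, frames {0,5,1,8}
3 → miss, evict 8, frames {0,5,1,3}
8 → miss, evict 3, frames {0,5,1,8}
3 → miss, evict 8, frames {0,5,1,3}
Page faults: 10.

10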